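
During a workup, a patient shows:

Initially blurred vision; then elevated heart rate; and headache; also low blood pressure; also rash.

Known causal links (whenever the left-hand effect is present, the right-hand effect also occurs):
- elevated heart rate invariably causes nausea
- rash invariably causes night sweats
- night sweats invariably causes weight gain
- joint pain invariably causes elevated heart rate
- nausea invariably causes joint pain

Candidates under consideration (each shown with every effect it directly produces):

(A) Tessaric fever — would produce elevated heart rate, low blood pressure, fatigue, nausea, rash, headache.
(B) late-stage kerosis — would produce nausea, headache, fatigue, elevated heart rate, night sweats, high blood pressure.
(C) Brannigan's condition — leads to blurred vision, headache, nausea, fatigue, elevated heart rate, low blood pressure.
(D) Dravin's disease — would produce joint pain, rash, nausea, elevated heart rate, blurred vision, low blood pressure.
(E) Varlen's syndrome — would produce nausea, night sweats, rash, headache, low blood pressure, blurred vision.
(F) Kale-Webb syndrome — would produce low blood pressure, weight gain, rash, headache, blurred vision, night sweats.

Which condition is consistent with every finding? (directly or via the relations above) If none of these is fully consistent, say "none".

E

Testing each hypothesis:
(A) Tessaric fever — blurred vision miss; elevated heart rate match; headache match; low blood pressure match; rash match
(B) late-stage kerosis — fails on blurred vision, low blood pressure, rash (predicts high blood pressure, not low blood pressure)
(C) Brannigan's condition — blurred vision match; elevated heart rate match; headache match; low blood pressure match; rash miss
(D) Dravin's disease — does not account for headache
(E) Varlen's syndrome — blurred vision match; elevated heart rate match (through nausea → joint pain → elevated heart rate); headache match; low blood pressure match; rash match
(F) Kale-Webb syndrome — does not account for elevated heart rate
(E) is the only candidate with no mismatches.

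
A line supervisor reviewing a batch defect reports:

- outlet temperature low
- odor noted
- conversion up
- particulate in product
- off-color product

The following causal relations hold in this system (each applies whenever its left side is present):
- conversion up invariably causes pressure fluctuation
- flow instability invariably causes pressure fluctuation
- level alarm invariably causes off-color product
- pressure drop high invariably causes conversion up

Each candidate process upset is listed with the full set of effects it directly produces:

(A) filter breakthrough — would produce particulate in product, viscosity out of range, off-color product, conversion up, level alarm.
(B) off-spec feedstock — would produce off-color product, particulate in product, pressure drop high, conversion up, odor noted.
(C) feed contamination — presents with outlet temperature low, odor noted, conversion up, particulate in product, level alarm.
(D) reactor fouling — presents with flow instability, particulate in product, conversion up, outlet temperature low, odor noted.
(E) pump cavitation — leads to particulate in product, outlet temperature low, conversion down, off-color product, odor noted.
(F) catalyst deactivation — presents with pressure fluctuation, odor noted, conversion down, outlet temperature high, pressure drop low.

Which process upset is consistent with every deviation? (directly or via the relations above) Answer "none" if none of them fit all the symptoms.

C

Per-candidate check:
(A) filter breakthrough — outlet temperature low miss; odor noted miss; conversion up match; particulate in product match; off-color product match
(B) off-spec feedstock — does not account for outlet temperature low
(C) feed contamination — accounts for every observation (off-color product by level alarm → off-color product)
(D) reactor fouling — outlet temperature low match; odor noted match; conversion up match; particulate in product match; off-color product miss
(E) pump cavitation — outlet temperature low match; odor noted match; conversion up miss; particulate in product match; off-color product match
(F) catalyst deactivation — outlet temperature low miss; odor noted match; conversion up miss; particulate in product miss; off-color product miss
(C) is the only candidate with no mismatches.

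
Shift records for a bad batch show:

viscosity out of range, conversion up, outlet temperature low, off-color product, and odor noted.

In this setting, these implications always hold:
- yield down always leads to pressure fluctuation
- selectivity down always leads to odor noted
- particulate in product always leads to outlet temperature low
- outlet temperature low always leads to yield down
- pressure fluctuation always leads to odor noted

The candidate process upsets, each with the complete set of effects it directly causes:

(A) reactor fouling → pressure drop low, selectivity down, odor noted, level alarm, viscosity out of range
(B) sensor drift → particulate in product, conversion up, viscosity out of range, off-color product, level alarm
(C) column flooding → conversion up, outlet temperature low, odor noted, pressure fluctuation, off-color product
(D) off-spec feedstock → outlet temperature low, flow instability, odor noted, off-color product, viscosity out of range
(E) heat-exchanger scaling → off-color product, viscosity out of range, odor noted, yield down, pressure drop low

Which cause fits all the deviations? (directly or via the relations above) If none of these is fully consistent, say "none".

Testing each hypothesis:
(A) reactor fouling — does not account for conversion up, outlet temperature low, off-color product
(B) sensor drift — accounts for every observation (outlet temperature low via particulate in product → outlet temperature low)
(C) column flooding — viscosity out of range NO; conversion up yes; outlet temperature low yes; off-color product yes; odor noted yes
(D) off-spec feedstock — does not account for conversion up
(E) heat-exchanger scaling — viscosity out of range yes; conversion up NO; outlet temperature low NO; off-color product yes; odor noted yes
(B) is the only candidate with no mismatches.

B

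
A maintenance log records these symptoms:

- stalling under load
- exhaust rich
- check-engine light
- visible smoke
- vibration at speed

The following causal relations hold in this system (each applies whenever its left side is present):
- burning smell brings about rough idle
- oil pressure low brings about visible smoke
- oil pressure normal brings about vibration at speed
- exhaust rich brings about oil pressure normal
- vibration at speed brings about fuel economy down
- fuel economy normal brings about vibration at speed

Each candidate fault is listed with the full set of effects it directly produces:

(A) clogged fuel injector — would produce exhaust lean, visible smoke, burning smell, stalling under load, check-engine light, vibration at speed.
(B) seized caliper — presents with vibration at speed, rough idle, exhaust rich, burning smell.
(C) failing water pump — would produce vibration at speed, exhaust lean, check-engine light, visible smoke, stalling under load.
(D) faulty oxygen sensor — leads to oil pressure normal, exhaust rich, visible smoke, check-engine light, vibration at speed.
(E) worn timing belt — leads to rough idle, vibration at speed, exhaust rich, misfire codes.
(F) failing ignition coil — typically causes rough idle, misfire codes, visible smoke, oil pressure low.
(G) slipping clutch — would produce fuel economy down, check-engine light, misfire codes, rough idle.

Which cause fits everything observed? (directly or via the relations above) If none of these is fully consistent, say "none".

For each candidate, compare predicted effects to what was observed:
(A) clogged fuel injector — fails on exhaust rich (predicts exhaust lean, not exhaust rich)
(B) seized caliper — stalling under load NO; exhaust rich yes; check-engine light NO; visible smoke NO; vibration at speed yes
(C) failing water pump — stalling under load yes; exhaust rich NO; check-engine light yes; visible smoke yes; vibration at speed yes
(D) faulty oxygen sensor — does not account for stalling under load
(E) worn timing belt — stalling under load NO; exhaust rich yes; check-engine light NO; visible smoke NO; vibration at speed yes
(F) failing ignition coil — does not account for stalling under load, exhaust rich, check-engine light, vibration at speed
(G) slipping clutch — stalling under load NO; exhaust rich NO; check-engine light yes; visible smoke NO; vibration at speed NO
No candidate is consistent with all observations.

none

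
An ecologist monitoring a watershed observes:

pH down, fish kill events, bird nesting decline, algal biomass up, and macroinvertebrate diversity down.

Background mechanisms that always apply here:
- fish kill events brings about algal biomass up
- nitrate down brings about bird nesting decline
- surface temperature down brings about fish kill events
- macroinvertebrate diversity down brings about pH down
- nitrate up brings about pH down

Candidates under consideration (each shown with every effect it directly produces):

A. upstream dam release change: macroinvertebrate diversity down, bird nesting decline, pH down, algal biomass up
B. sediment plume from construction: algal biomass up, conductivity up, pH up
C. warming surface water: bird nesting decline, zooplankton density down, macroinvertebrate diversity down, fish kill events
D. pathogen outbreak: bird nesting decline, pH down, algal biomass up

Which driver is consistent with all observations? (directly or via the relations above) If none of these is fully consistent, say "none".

C

For each candidate, compare predicted effects to what was observed:
(A) upstream dam release change — pH down +; fish kill events -; bird nesting decline +; algal biomass up +; macroinvertebrate diversity down +
(B) sediment plume from construction — pH down -; fish kill events -; bird nesting decline -; algal biomass up +; macroinvertebrate diversity down -
(C) warming surface water — pH down + (through macroinvertebrate diversity down → pH down); fish kill events +; bird nesting decline +; algal biomass up + (through fish kill events → algal biomass up); macroinvertebrate diversity down +
(D) pathogen outbreak — pH down +; fish kill events -; bird nesting decline +; algal biomass up +; macroinvertebrate diversity down -
(C) alone accounts for all the evidence.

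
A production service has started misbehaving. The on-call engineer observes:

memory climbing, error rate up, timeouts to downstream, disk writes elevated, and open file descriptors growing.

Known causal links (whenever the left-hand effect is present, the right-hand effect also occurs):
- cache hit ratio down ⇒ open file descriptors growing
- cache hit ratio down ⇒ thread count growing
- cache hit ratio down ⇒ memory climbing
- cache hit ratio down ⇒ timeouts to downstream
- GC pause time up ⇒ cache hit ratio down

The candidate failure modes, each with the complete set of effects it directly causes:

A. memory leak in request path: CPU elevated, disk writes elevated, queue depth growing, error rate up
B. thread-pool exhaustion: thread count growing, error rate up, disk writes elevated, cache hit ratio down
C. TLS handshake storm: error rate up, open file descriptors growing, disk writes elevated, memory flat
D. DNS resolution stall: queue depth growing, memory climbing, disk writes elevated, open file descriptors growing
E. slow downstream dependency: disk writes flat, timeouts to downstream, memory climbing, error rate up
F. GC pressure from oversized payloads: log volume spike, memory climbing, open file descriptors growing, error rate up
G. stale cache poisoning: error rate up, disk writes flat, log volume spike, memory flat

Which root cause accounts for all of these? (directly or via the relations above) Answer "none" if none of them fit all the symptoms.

B

For each candidate, compare predicted effects to what was observed:
(A) memory leak in request path — does not account for memory climbing, timeouts to downstream, open file descriptors growing
(B) thread-pool exhaustion — memory climbing + (via cache hit ratio down → memory climbing); error rate up +; timeouts to downstream + (via cache hit ratio down → timeouts to downstream); disk writes elevated +; open file descriptors growing + (via cache hit ratio down → open file descriptors growing)
(C) TLS handshake storm — memory climbing -; error rate up +; timeouts to downstream -; disk writes elevated +; open file descriptors growing +
(D) DNS resolution stall — memory climbing +; error rate up -; timeouts to downstream -; disk writes elevated +; open file descriptors growing +
(E) slow downstream dependency — fails on disk writes elevated, open file descriptors growing (predicts disk writes flat, not disk writes elevated)
(F) GC pressure from oversized payloads — memory climbing +; error rate up +; timeouts to downstream -; disk writes elevated -; open file descriptors growing +
(G) stale cache poisoning — fails on memory climbing, timeouts to downstream, disk writes elevated, open file descriptors growing (predicts memory flat, not memory climbing; predicts disk writes flat, not disk writes elevated)
(B) is the only candidate with no mismatches.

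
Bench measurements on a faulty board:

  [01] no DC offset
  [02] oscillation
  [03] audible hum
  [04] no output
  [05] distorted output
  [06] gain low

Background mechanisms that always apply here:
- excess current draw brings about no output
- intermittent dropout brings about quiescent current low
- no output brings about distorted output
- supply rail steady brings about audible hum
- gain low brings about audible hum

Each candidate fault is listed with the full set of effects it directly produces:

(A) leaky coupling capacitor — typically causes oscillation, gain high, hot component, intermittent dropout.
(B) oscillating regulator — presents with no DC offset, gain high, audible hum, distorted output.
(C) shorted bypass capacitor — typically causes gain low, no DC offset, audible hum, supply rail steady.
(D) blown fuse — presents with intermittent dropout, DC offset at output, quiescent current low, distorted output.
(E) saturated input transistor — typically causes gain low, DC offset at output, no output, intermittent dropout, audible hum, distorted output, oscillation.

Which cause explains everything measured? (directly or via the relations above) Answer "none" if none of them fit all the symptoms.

Testing each hypothesis:
(A) leaky coupling capacitor — fails on no DC offset, audible hum, no output, distorted output, gain low (predicts gain high, not gain low)
(B) oscillating regulator — fails on oscillation, no output, gain low (predicts gain high, not gain low)
(C) shorted bypass capacitor — does not account for oscillation, no output, distorted output
(D) blown fuse — no DC offset ✗; oscillation ✗; audible hum ✗; no output ✗; distorted output ✓; gain low ✗
(E) saturated input transistor — no DC offset ✗; oscillation ✓; audible hum ✓; no output ✓; distorted output ✓; gain low ✓
None of the listed candidates fits everything.

none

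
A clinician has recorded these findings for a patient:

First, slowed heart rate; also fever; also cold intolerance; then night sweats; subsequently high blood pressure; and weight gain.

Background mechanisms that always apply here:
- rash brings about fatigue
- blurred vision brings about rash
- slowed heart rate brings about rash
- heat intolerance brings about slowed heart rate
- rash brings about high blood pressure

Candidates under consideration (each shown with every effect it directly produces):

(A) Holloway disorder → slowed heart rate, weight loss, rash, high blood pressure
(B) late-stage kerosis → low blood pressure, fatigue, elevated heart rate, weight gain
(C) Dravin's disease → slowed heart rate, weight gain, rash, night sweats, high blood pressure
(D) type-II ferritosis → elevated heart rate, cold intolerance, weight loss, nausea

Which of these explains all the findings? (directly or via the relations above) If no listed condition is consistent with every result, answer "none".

For each candidate, compare predicted effects to what was observed:
(A) Holloway disorder — fails on fever, cold intolerance, night sweats, weight gain (predicts weight loss, not weight gain)
(B) late-stage kerosis — fails on slowed heart rate, fever, cold intolerance, night sweats, high blood pressure (predicts elevated heart rate, not slowed heart rate; predicts low blood pressure, not high blood pressure)
(C) Dravin's disease — does not account for fever, cold intolerance
(D) type-II ferritosis — slowed heart rate ✗; fever ✗; cold intolerance ✓; night sweats ✗; high blood pressure ✗; weight gain ✗
Every candidate fails on at least one observation.

none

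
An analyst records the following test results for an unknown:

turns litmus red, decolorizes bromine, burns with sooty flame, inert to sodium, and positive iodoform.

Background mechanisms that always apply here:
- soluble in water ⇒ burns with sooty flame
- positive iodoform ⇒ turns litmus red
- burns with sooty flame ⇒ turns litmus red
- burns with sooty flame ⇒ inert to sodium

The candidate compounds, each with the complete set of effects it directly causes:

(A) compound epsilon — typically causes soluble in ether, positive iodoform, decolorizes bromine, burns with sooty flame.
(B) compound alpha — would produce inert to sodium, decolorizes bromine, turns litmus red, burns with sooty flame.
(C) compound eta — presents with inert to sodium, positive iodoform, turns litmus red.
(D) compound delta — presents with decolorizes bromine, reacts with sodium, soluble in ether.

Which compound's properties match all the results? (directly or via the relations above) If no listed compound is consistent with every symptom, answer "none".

Checking each candidate against the observations:
(A) compound epsilon — accounts for every observation (turns litmus red through burns with sooty flame → turns litmus red)
(B) compound alpha — turns litmus red +; decolorizes bromine +; burns with sooty flame +; inert to sodium +; positive iodoform -
(C) compound eta — turns litmus red +; decolorizes bromine -; burns with sooty flame -; inert to sodium +; positive iodoform +
(D) compound delta — fails on turns litmus red, burns with sooty flame, inert to sodium, positive iodoform (predicts reacts with sodium, not inert to sodium)
(A) is the only candidate with no mismatches.

A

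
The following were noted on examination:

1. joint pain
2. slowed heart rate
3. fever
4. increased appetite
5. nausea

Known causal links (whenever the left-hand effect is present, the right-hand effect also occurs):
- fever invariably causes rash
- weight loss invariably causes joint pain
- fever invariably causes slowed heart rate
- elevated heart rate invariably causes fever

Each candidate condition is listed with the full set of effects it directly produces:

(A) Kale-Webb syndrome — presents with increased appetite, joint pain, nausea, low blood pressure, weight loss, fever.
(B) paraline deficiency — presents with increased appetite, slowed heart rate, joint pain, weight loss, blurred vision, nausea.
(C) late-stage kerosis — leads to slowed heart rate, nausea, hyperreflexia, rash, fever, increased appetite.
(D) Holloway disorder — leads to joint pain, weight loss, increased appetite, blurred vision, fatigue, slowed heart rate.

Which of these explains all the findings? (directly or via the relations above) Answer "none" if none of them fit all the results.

A

Checking each candidate against the observations:
(A) Kale-Webb syndrome — joint pain ✓; slowed heart rate ✓ (through fever → slowed heart rate); fever ✓; increased appetite ✓; nausea ✓
(B) paraline deficiency — joint pain ✓; slowed heart rate ✓; fever ✗; increased appetite ✓; nausea ✓
(C) late-stage kerosis — joint pain ✗; slowed heart rate ✓; fever ✓; increased appetite ✓; nausea ✓
(D) Holloway disorder — does not account for fever, nausea
(A) is the only candidate with no mismatches.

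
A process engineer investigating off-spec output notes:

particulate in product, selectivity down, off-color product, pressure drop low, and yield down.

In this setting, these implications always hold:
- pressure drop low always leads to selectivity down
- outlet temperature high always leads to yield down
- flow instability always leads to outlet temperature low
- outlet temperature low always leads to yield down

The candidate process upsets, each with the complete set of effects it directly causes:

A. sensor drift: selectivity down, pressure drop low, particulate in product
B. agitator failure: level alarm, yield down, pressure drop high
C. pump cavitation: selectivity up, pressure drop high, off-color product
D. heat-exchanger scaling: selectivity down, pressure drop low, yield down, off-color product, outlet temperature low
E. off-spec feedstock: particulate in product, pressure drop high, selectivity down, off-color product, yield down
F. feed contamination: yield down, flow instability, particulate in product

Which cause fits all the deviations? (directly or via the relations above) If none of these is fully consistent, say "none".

none

Checking each candidate against the observations:
(A) sensor drift — particulate in product match; selectivity down match; off-color product miss; pressure drop low match; yield down miss
(B) agitator failure — particulate in product miss; selectivity down miss; off-color product miss; pressure drop low miss; yield down match
(C) pump cavitation — particulate in product miss; selectivity down miss; off-color product match; pressure drop low miss; yield down miss
(D) heat-exchanger scaling — particulate in product miss; selectivity down match; off-color product match; pressure drop low match; yield down match
(E) off-spec feedstock — fails on pressure drop low (predicts pressure drop high, not pressure drop low)
(F) feed contamination — particulate in product match; selectivity down miss; off-color product miss; pressure drop low miss; yield down match
No candidate is consistent with all observations.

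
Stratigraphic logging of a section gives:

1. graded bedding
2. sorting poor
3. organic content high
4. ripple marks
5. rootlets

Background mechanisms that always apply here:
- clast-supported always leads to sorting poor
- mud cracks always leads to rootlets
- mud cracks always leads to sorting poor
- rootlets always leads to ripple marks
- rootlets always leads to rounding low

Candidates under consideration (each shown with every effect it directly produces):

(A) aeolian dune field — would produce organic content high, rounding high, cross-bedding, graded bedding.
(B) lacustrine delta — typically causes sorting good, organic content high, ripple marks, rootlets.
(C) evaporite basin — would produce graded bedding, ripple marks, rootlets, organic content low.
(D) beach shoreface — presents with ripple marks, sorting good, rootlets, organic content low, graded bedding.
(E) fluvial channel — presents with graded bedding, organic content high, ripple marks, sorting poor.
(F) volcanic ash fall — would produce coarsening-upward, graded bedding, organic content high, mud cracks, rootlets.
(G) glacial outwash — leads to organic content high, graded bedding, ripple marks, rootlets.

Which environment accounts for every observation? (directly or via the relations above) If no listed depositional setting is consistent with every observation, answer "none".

Testing each hypothesis:
(A) aeolian dune field — graded bedding +; sorting poor -; organic content high +; ripple marks -; rootlets -
(B) lacustrine delta — graded bedding -; sorting poor -; organic content high +; ripple marks +; rootlets +
(C) evaporite basin — fails on sorting poor, organic content high (predicts organic content low, not organic content high)
(D) beach shoreface — fails on sorting poor, organic content high (predicts sorting good, not sorting poor; predicts organic content low, not organic content high)
(E) fluvial channel — graded bedding +; sorting poor +; organic content high +; ripple marks +; rootlets -
(F) volcanic ash fall — graded bedding +; sorting poor + (through mud cracks → sorting poor); organic content high +; ripple marks + (through rootlets → ripple marks); rootlets +
(G) glacial outwash — does not account for sorting poor
(F) alone accounts for all the evidence.

F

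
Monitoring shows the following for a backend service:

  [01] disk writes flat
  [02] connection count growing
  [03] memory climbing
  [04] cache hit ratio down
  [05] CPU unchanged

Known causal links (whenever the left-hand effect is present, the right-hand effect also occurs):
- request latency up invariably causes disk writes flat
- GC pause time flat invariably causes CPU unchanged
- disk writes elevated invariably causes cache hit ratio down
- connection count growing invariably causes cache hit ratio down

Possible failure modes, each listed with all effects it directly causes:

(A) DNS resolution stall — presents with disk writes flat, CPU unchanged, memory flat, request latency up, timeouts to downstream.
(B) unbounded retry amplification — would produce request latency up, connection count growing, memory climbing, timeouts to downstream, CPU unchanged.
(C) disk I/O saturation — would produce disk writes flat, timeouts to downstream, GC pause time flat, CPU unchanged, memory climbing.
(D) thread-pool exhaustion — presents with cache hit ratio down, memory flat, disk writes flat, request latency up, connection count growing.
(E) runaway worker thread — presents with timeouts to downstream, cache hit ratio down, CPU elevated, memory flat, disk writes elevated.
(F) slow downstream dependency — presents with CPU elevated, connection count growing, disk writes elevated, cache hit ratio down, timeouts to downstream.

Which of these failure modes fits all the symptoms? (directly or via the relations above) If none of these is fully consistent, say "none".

Checking each candidate against the observations:
(A) DNS resolution stall — fails on connection count growing, memory climbing, cache hit ratio down (predicts memory flat, not memory climbing)
(B) unbounded retry amplification — accounts for every observation (disk writes flat by request latency up → disk writes flat)
(C) disk I/O saturation — disk writes flat +; connection count growing -; memory climbing +; cache hit ratio down -; CPU unchanged +
(D) thread-pool exhaustion — fails on memory climbing, CPU unchanged (predicts memory flat, not memory climbing)
(E) runaway worker thread — disk writes flat -; connection count growing -; memory climbing -; cache hit ratio down +; CPU unchanged -
(F) slow downstream dependency — fails on disk writes flat, memory climbing, CPU unchanged (predicts disk writes elevated, not disk writes flat; predicts CPU elevated, not CPU unchanged)
Only (B) is consistent with every observation.

B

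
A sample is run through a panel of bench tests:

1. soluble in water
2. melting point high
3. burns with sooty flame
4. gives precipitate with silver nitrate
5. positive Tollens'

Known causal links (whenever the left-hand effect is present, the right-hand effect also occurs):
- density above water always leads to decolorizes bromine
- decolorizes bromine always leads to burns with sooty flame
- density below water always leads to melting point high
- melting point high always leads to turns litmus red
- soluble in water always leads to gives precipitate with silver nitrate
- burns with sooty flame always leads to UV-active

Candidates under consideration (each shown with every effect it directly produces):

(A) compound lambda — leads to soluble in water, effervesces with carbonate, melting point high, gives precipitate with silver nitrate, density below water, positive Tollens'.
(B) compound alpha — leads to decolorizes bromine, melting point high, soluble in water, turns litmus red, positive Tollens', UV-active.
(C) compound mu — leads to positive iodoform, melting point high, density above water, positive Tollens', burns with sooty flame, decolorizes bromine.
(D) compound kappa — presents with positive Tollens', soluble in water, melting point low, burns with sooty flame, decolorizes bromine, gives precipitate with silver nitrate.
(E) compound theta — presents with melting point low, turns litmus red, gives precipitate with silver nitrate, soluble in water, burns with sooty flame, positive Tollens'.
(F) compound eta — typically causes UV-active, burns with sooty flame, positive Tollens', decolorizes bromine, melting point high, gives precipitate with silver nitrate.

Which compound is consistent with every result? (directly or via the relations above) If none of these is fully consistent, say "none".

B

Checking each candidate against the observations:
(A) compound lambda — soluble in water yes; melting point high yes; burns with sooty flame NO; gives precipitate with silver nitrate yes; positive Tollens' yes
(B) compound alpha — accounts for every observation (burns with sooty flame by decolorizes bromine → burns with sooty flame)
(C) compound mu — does not account for soluble in water, gives precipitate with silver nitrate
(D) compound kappa — fails on melting point high (predicts melting point low, not melting point high)
(E) compound theta — soluble in water yes; melting point high NO; burns with sooty flame yes; gives precipitate with silver nitrate yes; positive Tollens' yes
(F) compound eta — soluble in water NO; melting point high yes; burns with sooty flame yes; gives precipitate with silver nitrate yes; positive Tollens' yes
Only (B) is consistent with every observation.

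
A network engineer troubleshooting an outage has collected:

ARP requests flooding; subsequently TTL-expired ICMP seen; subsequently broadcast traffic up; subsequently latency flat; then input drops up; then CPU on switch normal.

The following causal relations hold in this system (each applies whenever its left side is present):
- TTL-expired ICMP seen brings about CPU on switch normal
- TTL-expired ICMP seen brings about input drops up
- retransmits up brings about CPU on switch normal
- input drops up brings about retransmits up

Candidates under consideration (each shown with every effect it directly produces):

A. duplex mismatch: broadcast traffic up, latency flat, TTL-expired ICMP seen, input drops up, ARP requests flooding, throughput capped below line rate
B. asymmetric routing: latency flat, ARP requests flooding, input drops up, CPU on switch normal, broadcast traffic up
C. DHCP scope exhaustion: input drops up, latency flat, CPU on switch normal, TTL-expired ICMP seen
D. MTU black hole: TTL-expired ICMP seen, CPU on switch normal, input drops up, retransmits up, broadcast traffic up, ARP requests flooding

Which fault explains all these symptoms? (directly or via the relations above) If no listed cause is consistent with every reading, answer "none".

Per-candidate check:
(A) duplex mismatch — ARP requests flooding ✓; TTL-expired ICMP seen ✓; broadcast traffic up ✓; latency flat ✓; input drops up ✓; CPU on switch normal ✓ (by TTL-expired ICMP seen → CPU on switch normal)
(B) asymmetric routing — does not account for TTL-expired ICMP seen
(C) DHCP scope exhaustion — ARP requests flooding ✗; TTL-expired ICMP seen ✓; broadcast traffic up ✗; latency flat ✓; input drops up ✓; CPU on switch normal ✓
(D) MTU black hole — ARP requests flooding ✓; TTL-expired ICMP seen ✓; broadcast traffic up ✓; latency flat ✗; input drops up ✓; CPU on switch normal ✓
(A) alone accounts for all the evidence.

A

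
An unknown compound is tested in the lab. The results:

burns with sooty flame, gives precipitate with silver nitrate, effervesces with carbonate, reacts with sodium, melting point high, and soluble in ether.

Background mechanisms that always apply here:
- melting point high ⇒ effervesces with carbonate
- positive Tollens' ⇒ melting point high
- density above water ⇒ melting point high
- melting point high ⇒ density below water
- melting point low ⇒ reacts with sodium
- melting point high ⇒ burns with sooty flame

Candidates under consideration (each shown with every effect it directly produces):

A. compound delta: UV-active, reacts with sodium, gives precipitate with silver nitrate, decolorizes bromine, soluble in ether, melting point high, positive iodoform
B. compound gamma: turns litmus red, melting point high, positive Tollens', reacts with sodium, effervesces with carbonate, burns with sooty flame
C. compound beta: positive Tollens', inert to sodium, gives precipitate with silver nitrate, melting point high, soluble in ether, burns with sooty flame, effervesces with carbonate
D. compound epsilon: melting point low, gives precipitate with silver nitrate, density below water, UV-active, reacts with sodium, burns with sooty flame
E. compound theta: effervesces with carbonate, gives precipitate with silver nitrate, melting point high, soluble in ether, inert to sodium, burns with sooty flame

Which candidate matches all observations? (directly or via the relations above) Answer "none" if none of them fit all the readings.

Testing each hypothesis:
(A) compound delta — burns with sooty flame match (via melting point high → burns with sooty flame); gives precipitate with silver nitrate match; effervesces with carbonate match (via melting point high → effervesces with carbonate); reacts with sodium match; melting point high match; soluble in ether match
(B) compound gamma — does not account for gives precipitate with silver nitrate, soluble in ether
(C) compound beta — fails on reacts with sodium (predicts inert to sodium, not reacts with sodium)
(D) compound epsilon — fails on effervesces with carbonate, melting point high, soluble in ether (predicts melting point low, not melting point high)
(E) compound theta — burns with sooty flame match; gives precipitate with silver nitrate match; effervesces with carbonate match; reacts with sodium miss; melting point high match; soluble in ether match
(A) alone accounts for all the evidence.

A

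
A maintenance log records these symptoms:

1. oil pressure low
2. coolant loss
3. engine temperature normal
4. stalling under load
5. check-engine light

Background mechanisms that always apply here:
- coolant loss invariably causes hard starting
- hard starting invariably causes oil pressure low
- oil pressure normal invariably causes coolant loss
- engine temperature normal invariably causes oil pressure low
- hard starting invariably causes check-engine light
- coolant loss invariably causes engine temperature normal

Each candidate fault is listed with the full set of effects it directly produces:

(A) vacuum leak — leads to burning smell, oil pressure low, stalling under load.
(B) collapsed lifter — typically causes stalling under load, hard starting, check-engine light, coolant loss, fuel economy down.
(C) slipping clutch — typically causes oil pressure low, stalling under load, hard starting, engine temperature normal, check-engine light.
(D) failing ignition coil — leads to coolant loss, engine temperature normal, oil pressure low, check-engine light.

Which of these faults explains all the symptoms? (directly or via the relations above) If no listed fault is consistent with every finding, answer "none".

B

Checking each candidate against the observations:
(A) vacuum leak — oil pressure low match; coolant loss miss; engine temperature normal miss; stalling under load match; check-engine light miss
(B) collapsed lifter — accounts for every observation (oil pressure low through hard starting → oil pressure low)
(C) slipping clutch — oil pressure low match; coolant loss miss; engine temperature normal match; stalling under load match; check-engine light match
(D) failing ignition coil — does not account for stalling under load
Only (B) is consistent with every observation.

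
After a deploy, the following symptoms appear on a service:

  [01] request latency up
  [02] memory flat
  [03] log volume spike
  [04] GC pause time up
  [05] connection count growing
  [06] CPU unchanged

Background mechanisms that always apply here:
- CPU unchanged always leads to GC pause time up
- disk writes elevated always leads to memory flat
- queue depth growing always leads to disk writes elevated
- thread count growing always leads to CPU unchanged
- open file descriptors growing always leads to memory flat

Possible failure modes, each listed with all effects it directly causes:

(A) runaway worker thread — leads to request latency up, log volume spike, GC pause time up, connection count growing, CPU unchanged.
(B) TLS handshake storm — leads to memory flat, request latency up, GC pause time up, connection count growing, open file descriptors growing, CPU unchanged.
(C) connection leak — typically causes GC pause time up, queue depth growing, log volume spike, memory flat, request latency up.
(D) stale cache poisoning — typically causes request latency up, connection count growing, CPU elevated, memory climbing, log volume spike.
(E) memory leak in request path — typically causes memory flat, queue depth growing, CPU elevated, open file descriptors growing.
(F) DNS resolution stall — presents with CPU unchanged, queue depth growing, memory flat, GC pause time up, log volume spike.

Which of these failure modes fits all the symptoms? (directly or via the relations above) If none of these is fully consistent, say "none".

none

Checking each candidate against the observations:
(A) runaway worker thread — request latency up yes; memory flat NO; log volume spike yes; GC pause time up yes; connection count growing yes; CPU unchanged yes
(B) TLS handshake storm — request latency up yes; memory flat yes; log volume spike NO; GC pause time up yes; connection count growing yes; CPU unchanged yes
(C) connection leak — does not account for connection count growing, CPU unchanged
(D) stale cache poisoning — fails on memory flat, GC pause time up, CPU unchanged (predicts memory climbing, not memory flat; predicts CPU elevated, not CPU unchanged)
(E) memory leak in request path — request latency up NO; memory flat yes; log volume spike NO; GC pause time up NO; connection count growing NO; CPU unchanged NO
(F) DNS resolution stall — request latency up NO; memory flat yes; log volume spike yes; GC pause time up yes; connection count growing NO; CPU unchanged yes
Every candidate fails on at least one observation.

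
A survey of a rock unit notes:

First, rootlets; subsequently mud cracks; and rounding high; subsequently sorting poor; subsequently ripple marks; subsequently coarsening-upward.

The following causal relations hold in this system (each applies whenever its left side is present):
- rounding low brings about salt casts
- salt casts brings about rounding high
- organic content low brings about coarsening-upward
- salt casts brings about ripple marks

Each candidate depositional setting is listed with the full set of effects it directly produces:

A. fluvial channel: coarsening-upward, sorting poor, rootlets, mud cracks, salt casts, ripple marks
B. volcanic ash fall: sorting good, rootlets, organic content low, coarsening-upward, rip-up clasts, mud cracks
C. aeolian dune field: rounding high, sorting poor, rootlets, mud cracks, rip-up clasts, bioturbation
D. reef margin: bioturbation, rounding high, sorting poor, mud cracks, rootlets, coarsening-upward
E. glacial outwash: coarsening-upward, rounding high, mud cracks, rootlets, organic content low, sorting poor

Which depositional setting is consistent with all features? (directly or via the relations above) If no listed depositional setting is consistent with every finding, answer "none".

Testing each hypothesis:
(A) fluvial channel — rootlets match; mud cracks match; rounding high match (by salt casts → rounding high); sorting poor match; ripple marks match; coarsening-upward match
(B) volcanic ash fall — fails on rounding high, sorting poor, ripple marks (predicts sorting good, not sorting poor)
(C) aeolian dune field — does not account for ripple marks, coarsening-upward
(D) reef margin — does not account for ripple marks
(E) glacial outwash — rootlets match; mud cracks match; rounding high match; sorting poor match; ripple marks miss; coarsening-upward match
(A) is the only candidate with no mismatches.

A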